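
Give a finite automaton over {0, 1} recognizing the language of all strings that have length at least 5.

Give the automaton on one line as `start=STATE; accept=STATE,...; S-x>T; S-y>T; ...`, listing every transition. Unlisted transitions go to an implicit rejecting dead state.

Count input length up to 6: every symbol moves from s0 toward s6, which means 'more than 5' and absorbs. Accept from {s5, s6}.
A 7-state machine:
        0   1  
>  s0   s1  s1 
   s1   s2  s2 
   s2   s3  s3 
   s3   s4  s4 
   s4   s5  s5 
 * s5   s6  s6 
 * s6   s6  s6 
(> = start, * = accepting)

start=s0; accept=s5,s6; s0-0>s1; s0-1>s1; s1-0>s2; s1-1>s2; s2-0>s3; s2-1>s3; s3-0>s4; s3-1>s4; s4-0>s5; s4-1>s5; s5-0>s6; s5-1>s6; s6-0>s6; s6-1>s6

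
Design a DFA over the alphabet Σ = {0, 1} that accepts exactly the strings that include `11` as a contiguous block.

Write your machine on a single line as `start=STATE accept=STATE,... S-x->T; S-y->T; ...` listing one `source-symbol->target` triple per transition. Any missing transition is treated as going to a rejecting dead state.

start=q0; accept=q2; q0-0->q0; q0-1->q1; q1-0->q0; q1-1->q2; q2-0->q2; q2-1->q2

States q0..q1 record the length of the longest prefix of `11` that matches the current input suffix. Reaching q2 means `11` has been seen, and we stay there forever. Accept from q2.
        0   1  
>  q0   q0  q1 
   q1   q0  q2 
 * q2   q2  q2 
(> = start, * = accepting)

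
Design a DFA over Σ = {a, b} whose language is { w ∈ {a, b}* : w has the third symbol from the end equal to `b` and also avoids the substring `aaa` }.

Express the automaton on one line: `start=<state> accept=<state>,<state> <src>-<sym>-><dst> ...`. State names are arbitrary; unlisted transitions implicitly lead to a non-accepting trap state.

start=q0 accept=q7,q8,q9,q10 q0-a->q1 q0-b->q2 q1-a->q3 q1-b->q2 q2-a->q4 q2-b->q5 q3-a->q6 q3-b->q2 q4-a->q7 q4-b->q8 q5-a->q9 q5-b->q10 q6-a->q6 q6-b->q6 q7-a->q6 q7-b->q2 q8-a->q4 q8-b->q5 q9-a->q7 q9-b->q8 q10-a->q9 q10-b->q10

Build one automaton per condition and run them in lockstep. The first has 15 states tracking the last 3 symbols read; the second has 4 states tracking partial matches of the forbidden pattern `aaa`. A product state is a pair (one from each), accepting exactly when both do. Equivalent product states are then merged.
11 states suffice.
          a    b  
>  q0     q1   q2 
   q1     q3   q2 
   q2     q4   q5 
   q3     q6   q2 
   q4     q7   q8 
   q5     q9  q10 
   q6     q6   q6 
 * q7     q6   q2 
 * q8     q4   q5 
 * q9     q7   q8 
 * q10    q9  q10 
(> = start, * = accepting)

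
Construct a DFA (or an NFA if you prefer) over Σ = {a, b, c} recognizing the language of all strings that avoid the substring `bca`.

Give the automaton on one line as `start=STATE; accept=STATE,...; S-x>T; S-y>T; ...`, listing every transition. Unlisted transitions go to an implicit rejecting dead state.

This is the complement of 'contains `bca`'. Use the same substring-matching states — q0 through q3 holding how much of `bca` has just been matched — but flip the accepting set: everything except the trap q3 accepts.
4 states suffice.
        a   b   c  
>* q0   q0  q1  q0 
 * q1   q0  q1  q2 
 * q2   q3  q1  q0 
   q3   q3  q3  q3 
(> = start, * = accepting)

start=q0; accept=q0,q1,q2; q0-a>q0; q0-b>q1; q0-c>q0; q1-a>q0; q1-b>q1; q1-c>q2; q2-a>q3; q2-b>q1; q2-c>q0; q3-a>q3; q3-b>q3; q3-c>q3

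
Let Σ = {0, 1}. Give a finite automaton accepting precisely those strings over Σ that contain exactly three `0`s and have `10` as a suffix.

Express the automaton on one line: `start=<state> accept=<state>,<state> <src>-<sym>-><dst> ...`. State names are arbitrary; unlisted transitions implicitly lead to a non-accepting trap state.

Run two small machines in parallel and take their product. The first has 5 states tracking the count of `0`s, saturating at 4; the second has 3 states tracking how much of the suffix `10` has currently been matched. A product state is a pair (one from each), accepting exactly when both do.
          0    1  
>  q0     q1   q2 
   q1     q3   q4 
   q2     q5   q2 
   q3     q6   q7 
   q4     q8   q4 
   q5     q3   q4 
   q6     q9  q10 
   q7    q11   q7 
   q8     q6   q7 
   q9     q9  q12 
   q10   q13  q10 
 * q11    q9  q10 
   q12   q13  q12 
   q13    q9  q12 
(> = start, * = accepting)

start=q0 accept=q11 q0-0->q1 q0-1->q2 q1-0->q3 q1-1->q4 q2-0->q5 q2-1->q2 q3-0->q6 q3-1->q7 q4-0->q8 q4-1->q4 q5-0->q3 q5-1->q4 q6-0->q9 q6-1->q10 q7-0->q11 q7-1->q7 q8-0->q6 q8-1->q7 q9-0->q9 q9-1->q12 q10-0->q13 q10-1->q10 q11-0->q9 q11-1->q10 q12-0->q13 q12-1->q12 q13-0->q9 q13-1->q12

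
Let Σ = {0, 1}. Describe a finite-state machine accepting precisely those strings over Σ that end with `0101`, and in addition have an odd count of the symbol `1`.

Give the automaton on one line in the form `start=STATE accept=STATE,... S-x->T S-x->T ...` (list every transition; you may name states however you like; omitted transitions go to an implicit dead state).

Run two small machines in parallel and take their product. The first has 5 states tracking how much of the suffix `0101` has currently been matched; the second has 2 states tracking the count of `1`s modulo 2. A product state is a pair (one from each), accepting exactly when both do. Equivalent product states are then merged.
A 6-state machine:
        0   1  
>  q0   q0  q1 
   q1   q2  q0 
   q2   q2  q3 
   q3   q4  q1 
   q4   q0  q5 
 * q5   q2  q0 
(> = start, * = accepting)

start=q0 accept=q5 q0-0->q0 q0-1->q1 q1-0->q2 q1-1->q0 q2-0->q2 q2-1->q3 q3-0->q4 q3-1->q1 q4-0->q0 q4-1->q5 q5-0->q2 q5-1->q0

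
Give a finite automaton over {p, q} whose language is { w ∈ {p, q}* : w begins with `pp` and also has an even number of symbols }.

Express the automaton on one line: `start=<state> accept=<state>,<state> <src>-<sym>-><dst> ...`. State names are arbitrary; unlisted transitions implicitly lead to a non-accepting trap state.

Build one automaton per condition and run them in lockstep. One (4 states) tracks whether the input so far still matches the prefix `pp`; the other (2 states) tracks the input length modulo 2. Each combined state is a pair, one component from each; accept when both components accept. After merging equivalent states the machine shrinks.
A 5-state machine:
       p  q 
>  A   B  C 
   B   D  C 
   C   C  C 
 * D   E  E 
   E   D  D 
(> = start, * = accepting)

start=A accept=D A-p->B A-q->C B-p->D B-q->C C-p->C C-q->C D-p->E D-q->E E-p->D E-q->D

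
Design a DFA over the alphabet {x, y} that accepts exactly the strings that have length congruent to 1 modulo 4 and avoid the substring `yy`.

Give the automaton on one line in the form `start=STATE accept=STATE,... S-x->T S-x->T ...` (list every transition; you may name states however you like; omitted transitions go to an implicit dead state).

Build one automaton per condition and run them in lockstep. The first has 4 states tracking the input length modulo 4; the second has 3 states tracking partial matches of the forbidden pattern `yy`. A product state is a pair (one from each), accepting exactly when both do.
With 12 states:
          x    y  
>  q0     q1   q2 
 * q1     q3   q4 
 * q2     q3   q5 
   q3     q6   q7 
   q4     q6   q8 
   q5     q8   q8 
   q6     q0   q9 
   q7     q0  q10 
   q8    q10  q10 
   q9     q1  q11 
   q10   q11  q11 
   q11    q5   q5 
(> = start, * = accepting)

start=q0 accept=q1,q2 q0-x->q1 q0-y->q2 q1-x->q3 q1-y->q4 q2-x->q3 q2-y->q5 q3-x->q6 q3-y->q7 q4-x->q6 q4-y->q8 q5-x->q8 q5-y->q8 q6-x->q0 q6-y->q9 q7-x->q0 q7-y->q10 q8-x->q10 q8-y->q10 q9-x->q1 q9-y->q11 q10-x->q11 q10-y->q11 q11-x->q5 q11-y->q5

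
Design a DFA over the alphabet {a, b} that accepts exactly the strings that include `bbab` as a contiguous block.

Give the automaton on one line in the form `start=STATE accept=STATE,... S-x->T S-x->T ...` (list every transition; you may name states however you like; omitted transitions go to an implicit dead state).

States s0..s3 record the length of the longest prefix of `bbab` that matches the current input suffix. Reaching s4 means `bbab` has been seen, and we stay there forever. Accept from s4.
        a   b  
>  s0   s0  s1 
   s1   s0  s2 
   s2   s3  s2 
   s3   s0  s4 
 * s4   s4  s4 
(> = start, * = accepting)

start=s0 accept=s4 s0-a->s0 s0-b->s1 s1-a->s0 s1-b->s2 s2-a->s3 s2-b->s2 s3-a->s0 s3-b->s4 s4-a->s4 s4-b->s4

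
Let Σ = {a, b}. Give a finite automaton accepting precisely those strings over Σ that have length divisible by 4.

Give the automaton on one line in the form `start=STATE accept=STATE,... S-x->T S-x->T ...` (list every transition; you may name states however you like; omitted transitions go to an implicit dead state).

Count input length modulo 4: every symbol advances one step around the cycle q0 → q1 → q2 → q3 → q0. Accept at q0.
        a   b  
>* q0   q1  q1 
   q1   q2  q2 
   q2   q3  q3 
   q3   q0  q0 
(> = start, * = accepting)

start=q0 accept=q0 q0-a->q1 q0-b->q1 q1-a->q2 q1-b->q2 q2-a->q3 q2-b->q3 q3-a->q0 q3-b->q0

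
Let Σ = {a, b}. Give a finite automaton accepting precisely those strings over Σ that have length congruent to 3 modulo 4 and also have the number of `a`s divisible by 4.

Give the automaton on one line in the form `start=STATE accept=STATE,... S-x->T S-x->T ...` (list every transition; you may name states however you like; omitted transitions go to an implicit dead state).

Run two small machines in parallel and take their product. The first has 4 states tracking the input length modulo 4; the second has 4 states tracking the count of `a`s modulo 4. A product state is a pair (one from each), accepting exactly when both do.
A 16-state machine:
          a    b  
>  q0     q1   q2 
   q1     q3   q4 
   q2     q4   q5 
   q3     q6   q7 
   q4     q7   q8 
   q5     q8   q9 
   q6     q0  q10 
   q7    q10  q11 
   q8    q11  q12 
 * q9    q12   q0 
   q10    q2  q13 
   q11   q13  q14 
   q12   q14   q1 
   q13    q5  q15 
   q14   q15   q3 
   q15    q9   q6 
(> = start, * = accepting)

start=q0 accept=q9 q0-a->q1 q0-b->q2 q1-a->q3 q1-b->q4 q2-a->q4 q2-b->q5 q3-a->q6 q3-b->q7 q4-a->q7 q4-b->q8 q5-a->q8 q5-b->q9 q6-a->q0 q6-b->q10 q7-a->q10 q7-b->q11 q8-a->q11 q8-b->q12 q9-a->q12 q9-b->q0 q10-a->q2 q10-b->q13 q11-a->q13 q11-b->q14 q12-a->q14 q12-b->q1 q13-a->q5 q13-b->q15 q14-a->q15 q14-b->q3 q15-a->q9 q15-b->q6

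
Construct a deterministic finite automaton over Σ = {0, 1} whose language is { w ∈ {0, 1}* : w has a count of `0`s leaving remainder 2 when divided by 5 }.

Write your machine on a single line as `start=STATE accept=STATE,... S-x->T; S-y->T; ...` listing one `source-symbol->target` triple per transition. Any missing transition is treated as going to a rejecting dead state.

The only thing that matters is how many `0`s have appeared, reduced mod 5. Use one state per residue: A for 0, …, E for 4. Reading `0` moves to the next residue; anything else stays put. C is accepting.
A 5-state machine:
       0  1 
>  A   B  A 
   B   C  B 
 * C   D  C 
   D   E  D 
   E   A  E 
(> = start, * = accepting)

start=A; accept=C; A-0->B; A-1->A; B-0->C; B-1->B; C-0->D; C-1->C; D-0->E; D-1->D; E-0->A; E-1->E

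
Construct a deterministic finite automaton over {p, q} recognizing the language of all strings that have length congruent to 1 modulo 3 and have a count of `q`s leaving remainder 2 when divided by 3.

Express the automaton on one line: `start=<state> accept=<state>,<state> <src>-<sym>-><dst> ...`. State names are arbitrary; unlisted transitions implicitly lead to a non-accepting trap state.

start=S0 accept=S8 S0-p->S1 S0-q->S2 S1-p->S3 S1-q->S4 S2-p->S4 S2-q->S5 S3-p->S0 S3-q->S6 S4-p->S6 S4-q->S7 S5-p->S7 S5-q->S0 S6-p->S2 S6-q->S8 S7-p->S8 S7-q->S1 S8-p->S5 S8-q->S3

Run two small machines in parallel and take their product. The first has 3 states tracking the input length modulo 3; the second has 3 states tracking the count of `q`s modulo 3. A product state is a pair (one from each), accepting exactly when both do.
        p   q  
>  S0   S1  S2 
   S1   S3  S4 
   S2   S4  S5 
   S3   S0  S6 
   S4   S6  S7 
   S5   S7  S0 
   S6   S2  S8 
   S7   S8  S1 
 * S8   S5  S3 
(> = start, * = accepting)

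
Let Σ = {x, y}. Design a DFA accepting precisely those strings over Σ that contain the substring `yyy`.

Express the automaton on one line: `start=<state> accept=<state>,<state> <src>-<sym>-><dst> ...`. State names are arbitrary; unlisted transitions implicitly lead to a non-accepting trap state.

start=q0 accept=q3 q0-x->q0 q0-y->q1 q1-x->q0 q1-y->q2 q2-x->q0 q2-y->q3 q3-x->q3 q3-y->q3

States q0..q2 record the length of the longest prefix of `yyy` that matches the current input suffix. Reaching q3 means `yyy` has been seen, and we stay there forever. Accept from q3.
With 4 states:
        x   y  
>  q0   q0  q1 
   q1   q0  q2 
   q2   q0  q3 
 * q3   q3  q3 
(> = start, * = accepting)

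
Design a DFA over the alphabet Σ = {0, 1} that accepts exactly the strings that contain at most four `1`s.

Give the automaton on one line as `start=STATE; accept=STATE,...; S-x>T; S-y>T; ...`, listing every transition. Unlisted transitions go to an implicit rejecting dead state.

Count `1`s, saturating at 5: states s0 through s4 mean 0 through 4 `1`s seen; s5 means more than 4. Each `1` increments (capped at s5); other symbols loop. Accept from {s0, s1, s2, s3, s4}.
6 states suffice.
        0   1  
>* s0   s0  s1 
 * s1   s1  s2 
 * s2   s2  s3 
 * s3   s3  s4 
 * s4   s4  s5 
   s5   s5  s5 
(> = start, * = accepting)

start=s0; accept=s0,s1,s2,s3,s4; s0-0>s0; s0-1>s1; s1-0>s1; s1-1>s2; s2-0>s2; s2-1>s3; s3-0>s3; s3-1>s4; s4-0>s4; s4-1>s5; s5-0>s5; s5-1>s5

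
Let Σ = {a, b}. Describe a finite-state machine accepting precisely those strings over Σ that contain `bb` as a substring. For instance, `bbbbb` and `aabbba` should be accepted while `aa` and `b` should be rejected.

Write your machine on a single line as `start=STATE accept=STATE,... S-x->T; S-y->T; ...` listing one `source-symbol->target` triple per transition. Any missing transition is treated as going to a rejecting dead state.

start=q0; accept=q2; q0-a->q0; q0-b->q1; q1-a->q0; q1-b->q2; q2-a->q2; q2-b->q2

Track how much of `bb` has been matched so far: state q0 is no progress, q2 is the absorbing accept state reached once `bb` has occurred. Intermediate states record partial matches; on a mismatch, fall back to the longest reusable overlap.
        a   b  
>  q0   q0  q1 
   q1   q0  q2 
 * q2   q2  q2 
(> = start, * = accepting)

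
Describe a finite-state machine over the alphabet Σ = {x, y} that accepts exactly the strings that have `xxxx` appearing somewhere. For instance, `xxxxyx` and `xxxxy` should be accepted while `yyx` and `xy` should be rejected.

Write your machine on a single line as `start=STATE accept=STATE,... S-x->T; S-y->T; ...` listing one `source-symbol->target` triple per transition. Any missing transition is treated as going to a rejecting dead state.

start=q0; accept=q4; q0-x->q1; q0-y->q0; q1-x->q2; q1-y->q0; q2-x->q3; q2-y->q0; q3-x->q4; q3-y->q0; q4-x->q4; q4-y->q4

Track how much of `xxxx` has been matched so far: state q0 is no progress, q4 is the absorbing accept state reached once `xxxx` has occurred. Intermediate states record partial matches; on a mismatch, fall back to the longest reusable overlap.
With 5 states:
        x   y  
>  q0   q1  q0 
   q1   q2  q0 
   q2   q3  q0 
   q3   q4  q0 
 * q4   q4  q4 
(> = start, * = accepting)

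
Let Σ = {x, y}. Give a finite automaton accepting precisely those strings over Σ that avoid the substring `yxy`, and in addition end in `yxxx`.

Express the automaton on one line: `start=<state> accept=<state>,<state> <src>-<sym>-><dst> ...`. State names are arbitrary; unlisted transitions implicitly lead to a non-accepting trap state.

Run two small machines in parallel and take their product. One (4 states) tracks partial matches of the forbidden pattern `yxy`; the other (5 states) tracks how much of the suffix `yxxx` has currently been matched. Each combined state is a pair, one component from each; accept when both components accept.
       x  y 
>  A   A  B 
   B   C  B 
   C   D  E 
   D   F  B 
   E   G  E 
 * F   A  B 
   G   H  E 
   H   I  E 
   I   J  E 
   J   J  E 
(> = start, * = accepting)

start=A accept=F A-x->A A-y->B B-x->C B-y->B C-x->D C-y->E D-x->F D-y->B E-x->G E-y->E F-x->A F-y->B G-x->H G-y->E H-x->I H-y->E I-x->J I-y->E J-x->J J-y->E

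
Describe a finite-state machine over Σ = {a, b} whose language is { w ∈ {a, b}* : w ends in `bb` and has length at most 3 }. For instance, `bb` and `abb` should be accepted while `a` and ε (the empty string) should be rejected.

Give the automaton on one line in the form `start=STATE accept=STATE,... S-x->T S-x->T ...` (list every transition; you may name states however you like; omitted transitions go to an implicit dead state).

start=q0 accept=q5,q6 q0-a->q1 q0-b->q2 q1-a->q3 q1-b->q4 q2-a->q3 q2-b->q5 q3-a->q3 q3-b->q3 q4-a->q3 q4-b->q6 q5-a->q3 q5-b->q6 q6-a->q3 q6-b->q3

Handle the two conditions separately and then intersect. One (3 states) tracks how much of the suffix `bb` has currently been matched; the other (5 states) tracks the input length, saturating at 4. Each combined state is a pair, one component from each; accept when both components accept. Equivalent product states are then merged.
With 7 states:
        a   b  
>  q0   q1  q2 
   q1   q3  q4 
   q2   q3  q5 
   q3   q3  q3 
   q4   q3  q6 
 * q5   q3  q6 
 * q6   q3  q3 
(> = start, * = accepting)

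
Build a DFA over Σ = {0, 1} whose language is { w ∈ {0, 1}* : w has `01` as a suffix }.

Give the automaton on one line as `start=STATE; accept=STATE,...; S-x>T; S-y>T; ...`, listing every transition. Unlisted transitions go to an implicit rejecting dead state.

start=S0; accept=S2; S0-0>S1; S0-1>S0; S1-0>S1; S1-1>S2; S2-0>S1; S2-1>S0

Let each state record the length of the longest suffix of the input read so far that is also a prefix of `01`. S1 means the last symbol is `0`; S2 means the last 2 symbols are `01`. Accept only at S2, where the string currently ends in `01`.
        0   1  
>  S0   S1  S0 
   S1   S1  S2 
 * S2   S1  S0 
(> = start, * = accepting)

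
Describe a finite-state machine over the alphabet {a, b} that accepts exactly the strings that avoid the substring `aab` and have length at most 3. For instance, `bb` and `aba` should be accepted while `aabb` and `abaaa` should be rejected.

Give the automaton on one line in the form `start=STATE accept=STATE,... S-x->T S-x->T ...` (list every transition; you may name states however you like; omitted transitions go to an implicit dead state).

start=S0 accept=S0,S1,S2,S3,S4,S5 S0-a->S1 S0-b->S2 S1-a->S3 S1-b->S4 S2-a->S4 S2-b->S4 S3-a->S5 S3-b->S6 S4-a->S5 S4-b->S5 S5-a->S6 S5-b->S6 S6-a->S6 S6-b->S6

Run two small machines in parallel and take their product. The first has 4 states tracking partial matches of the forbidden pattern `aab`; the second has 5 states tracking the input length, saturating at 4. A product state is a pair (one from each), accepting exactly when both do. Minimizing collapses redundant product states.
        a   b  
>* S0   S1  S2 
 * S1   S3  S4 
 * S2   S4  S4 
 * S3   S5  S6 
 * S4   S5  S5 
 * S5   S6  S6 
   S6   S6  S6 
(> = start, * = accepting)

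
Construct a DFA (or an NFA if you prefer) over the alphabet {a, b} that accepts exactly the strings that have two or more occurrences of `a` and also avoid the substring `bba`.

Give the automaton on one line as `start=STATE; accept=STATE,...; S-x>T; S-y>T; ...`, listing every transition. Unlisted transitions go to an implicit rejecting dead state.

start=q0; accept=q3,q6,q7; q0-a>q1; q0-b>q2; q1-a>q3; q1-b>q4; q2-a>q1; q2-b>q5; q3-a>q3; q3-b>q6; q4-a>q3; q4-b>q5; q5-a>q5; q5-b>q5; q6-a>q3; q6-b>q7; q7-a>q5; q7-b>q7

Run two small machines in parallel and take their product. The first has 4 states tracking the count of `a`s, saturating at 3; the second has 4 states tracking partial matches of the forbidden pattern `bba`. A product state is a pair (one from each), accepting exactly when both do. Equivalent product states are then merged.
        a   b  
>  q0   q1  q2 
   q1   q3  q4 
   q2   q1  q5 
 * q3   q3  q6 
   q4   q3  q5 
   q5   q5  q5 
 * q6   q3  q7 
 * q7   q5  q7 
(> = start, * = accepting)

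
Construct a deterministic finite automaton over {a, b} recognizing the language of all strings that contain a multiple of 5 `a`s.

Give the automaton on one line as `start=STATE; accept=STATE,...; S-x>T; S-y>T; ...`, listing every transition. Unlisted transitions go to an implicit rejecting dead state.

start=s0; accept=s0; s0-a>s1; s0-b>s0; s1-a>s2; s1-b>s1; s2-a>s3; s2-b>s2; s3-a>s4; s3-b>s3; s4-a>s0; s4-b>s4

Keep the running count of `a`s modulo 5: each `a` advances along the cycle s0 → s1 → s2 → s3 → s4 → s0 while other symbols loop. Accept at s0.
With 5 states:
        a   b  
>* s0   s1  s0 
   s1   s2  s1 
   s2   s3  s2 
   s3   s4  s3 
   s4   s0  s4 
(> = start, * = accepting)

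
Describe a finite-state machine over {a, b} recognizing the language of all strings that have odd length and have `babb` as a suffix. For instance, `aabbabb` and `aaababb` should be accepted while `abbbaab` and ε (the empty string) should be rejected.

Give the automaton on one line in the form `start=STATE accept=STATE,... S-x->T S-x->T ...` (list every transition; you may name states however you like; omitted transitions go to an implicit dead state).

start=S0 accept=S9 S0-a->S1 S0-b->S2 S1-a->S0 S1-b->S3 S2-a->S4 S2-b->S3 S3-a->S5 S3-b->S2 S4-a->S1 S4-b->S6 S5-a->S0 S5-b->S7 S6-a->S4 S6-b->S8 S7-a->S5 S7-b->S9 S8-a->S5 S8-b->S2 S9-a->S4 S9-b->S3

Build one automaton per condition and run them in lockstep. One (2 states) tracks the input length modulo 2; the other (5 states) tracks how much of the suffix `babb` has currently been matched. Each combined state is a pair, one component from each; accept when both components accept.
        a   b  
>  S0   S1  S2 
   S1   S0  S3 
   S2   S4  S3 
   S3   S5  S2 
   S4   S1  S6 
   S5   S0  S7 
   S6   S4  S8 
   S7   S5  S9 
   S8   S5  S2 
 * S9   S4  S3 
(> = start, * = accepting)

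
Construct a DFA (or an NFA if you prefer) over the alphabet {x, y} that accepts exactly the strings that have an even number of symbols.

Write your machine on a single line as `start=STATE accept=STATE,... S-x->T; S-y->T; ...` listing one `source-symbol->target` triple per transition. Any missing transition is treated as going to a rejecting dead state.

Count input length modulo 2: every symbol advances one step around the cycle A → B → A. Accept at A.
With 2 states:
       x  y 
>* A   B  B 
   B   A  A 
(> = start, * = accepting)

start=A; accept=A; A-x->B; A-y->B; B-x->A; B-y->A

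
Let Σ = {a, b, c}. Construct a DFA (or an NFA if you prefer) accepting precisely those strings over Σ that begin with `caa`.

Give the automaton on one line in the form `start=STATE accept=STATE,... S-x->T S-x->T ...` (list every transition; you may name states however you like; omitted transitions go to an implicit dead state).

start=s0 accept=s3 s0-a->s4 s0-b->s4 s0-c->s1 s1-a->s2 s1-b->s4 s1-c->s4 s2-a->s3 s2-b->s4 s2-c->s4 s3-a->s3 s3-b->s3 s3-c->s3 s4-a->s4 s4-b->s4 s4-c->s4

Walk along `caa` while the input agrees: from s0 take `c` to s1, and so on. Any deviation drops to the rejecting sink s4. Once s3 is reached the prefix is confirmed and every continuation is accepted.
        a   b   c  
>  s0   s4  s4  s1 
   s1   s2  s4  s4 
   s2   s3  s4  s4 
 * s3   s3  s3  s3 
   s4   s4  s4  s4 
(> = start, * = accepting)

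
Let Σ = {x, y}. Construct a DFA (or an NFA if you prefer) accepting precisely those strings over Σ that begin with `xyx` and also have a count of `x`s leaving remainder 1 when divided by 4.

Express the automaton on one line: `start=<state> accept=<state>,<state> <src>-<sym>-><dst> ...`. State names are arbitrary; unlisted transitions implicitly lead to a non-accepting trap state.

Run two small machines in parallel and take their product. One (5 states) tracks whether the input so far still matches the prefix `xyx`; the other (4 states) tracks the count of `x`s modulo 4. Each combined state is a pair, one component from each; accept when both components accept. Minimizing collapses redundant product states.
An 8-state machine:
        x   y  
>  S0   S1  S2 
   S1   S2  S3 
   S2   S2  S2 
   S3   S4  S2 
   S4   S5  S4 
   S5   S6  S5 
   S6   S7  S6 
 * S7   S4  S7 
(> = start, * = accepting)

start=S0 accept=S7 S0-x->S1 S0-y->S2 S1-x->S2 S1-y->S3 S2-x->S2 S2-y->S2 S3-x->S4 S3-y->S2 S4-x->S5 S4-y->S4 S5-x->S6 S5-y->S5 S6-x->S7 S6-y->S6 S7-x->S4 S7-y->S7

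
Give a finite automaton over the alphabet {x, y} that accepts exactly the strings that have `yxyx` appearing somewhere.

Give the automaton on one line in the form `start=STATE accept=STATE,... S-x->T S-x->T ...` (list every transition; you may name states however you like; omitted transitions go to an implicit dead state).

start=S0 accept=S4 S0-x->S0 S0-y->S1 S1-x->S2 S1-y->S1 S2-x->S0 S2-y->S3 S3-x->S4 S3-y->S1 S4-x->S4 S4-y->S4

Track how much of `yxyx` has been matched so far: state S0 is no progress, S4 is the absorbing accept state reached once `yxyx` has occurred. Intermediate states record partial matches; on a mismatch, fall back to the longest reusable overlap.
5 states suffice.
        x   y  
>  S0   S0  S1 
   S1   S2  S1 
   S2   S0  S3 
   S3   S4  S1 
 * S4   S4  S4 
(> = start, * = accepting)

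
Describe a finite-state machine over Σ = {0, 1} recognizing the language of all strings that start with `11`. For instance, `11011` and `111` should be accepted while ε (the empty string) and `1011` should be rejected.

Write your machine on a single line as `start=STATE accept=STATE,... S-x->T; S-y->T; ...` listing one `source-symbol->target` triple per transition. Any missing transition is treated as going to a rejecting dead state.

Check the first 2 symbols one by one: A through B record how many have matched `11` so far; any wrong symbol goes to the dead state D. After all 2 match we enter the accepting sink C.
       0  1 
>  A   D  B 
   B   D  C 
 * C   C  C 
   D   D  D 
(> = start, * = accepting)

start=A; accept=C; A-0->D; A-1->B; B-0->D; B-1->C; C-0->C; C-1->C; D-0->D; D-1->D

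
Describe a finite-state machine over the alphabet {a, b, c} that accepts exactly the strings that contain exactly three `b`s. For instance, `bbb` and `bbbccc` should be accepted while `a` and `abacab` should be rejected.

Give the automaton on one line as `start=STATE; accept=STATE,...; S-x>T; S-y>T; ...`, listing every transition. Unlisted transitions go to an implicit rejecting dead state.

Only the number of `b`s matters, and only up to 4. Make a chain s0 → s1 → s2 → s3 → s4 advanced by each `b` (with s4 absorbing); every other symbol self-loops. The accepting set is {s3}.
5 states suffice.
        a   b   c  
>  s0   s0  s1  s0 
   s1   s1  s2  s1 
   s2   s2  s3  s2 
 * s3   s3  s4  s3 
   s4   s4  s4  s4 
(> = start, * = accepting)

start=s0; accept=s3; s0-a>s0; s0-b>s1; s0-c>s0; s1-a>s1; s1-b>s2; s1-c>s1; s2-a>s2; s2-b>s3; s2-c>s2; s3-a>s3; s3-b>s4; s3-c>s3; s4-a>s4; s4-b>s4; s4-c>s4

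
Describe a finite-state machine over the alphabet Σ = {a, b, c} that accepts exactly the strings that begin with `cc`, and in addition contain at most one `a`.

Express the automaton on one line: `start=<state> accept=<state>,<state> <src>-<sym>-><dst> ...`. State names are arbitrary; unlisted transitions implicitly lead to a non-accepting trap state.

Run two small machines in parallel and take their product. The first has 4 states tracking whether the input so far still matches the prefix `cc`; the second has 3 states tracking the count of `a`s, saturating at 2. A product state is a pair (one from each), accepting exactly when both do. Minimizing collapses redundant product states.
With 5 states:
        a   b   c  
>  q0   q1  q1  q2 
   q1   q1  q1  q1 
   q2   q1  q1  q3 
 * q3   q4  q3  q3 
 * q4   q1  q4  q4 
(> = start, * = accepting)

start=q0 accept=q3,q4 q0-a->q1 q0-b->q1 q0-c->q2 q1-a->q1 q1-b->q1 q1-c->q1 q2-a->q1 q2-b->q1 q2-c->q3 q3-a->q4 q3-b->q3 q3-c->q3 q4-a->q1 q4-b->q4 q4-c->q4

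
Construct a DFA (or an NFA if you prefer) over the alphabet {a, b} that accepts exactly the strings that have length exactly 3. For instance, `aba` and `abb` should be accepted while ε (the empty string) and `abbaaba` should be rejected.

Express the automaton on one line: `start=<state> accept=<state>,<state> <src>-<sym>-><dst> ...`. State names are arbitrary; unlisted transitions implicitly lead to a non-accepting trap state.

start=S0 accept=S3 S0-a->S1 S0-b->S1 S1-a->S2 S1-b->S2 S2-a->S3 S2-b->S3 S3-a->S4 S3-b->S4 S4-a->S4 S4-b->S4

Count input length up to 4: every symbol moves from S0 toward S4, which means 'more than 3' and absorbs. Accept from {S3}.
A 5-state machine:
        a   b  
>  S0   S1  S1 
   S1   S2  S2 
   S2   S3  S3 
 * S3   S4  S4 
   S4   S4  S4 
(> = start, * = accepting)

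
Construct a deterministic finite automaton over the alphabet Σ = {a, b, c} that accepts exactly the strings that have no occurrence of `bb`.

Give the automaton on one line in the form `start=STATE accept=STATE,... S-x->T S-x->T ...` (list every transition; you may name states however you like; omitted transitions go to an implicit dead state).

This is the complement of 'contains `bb`'. Use the same substring-matching states — q0 through q2 holding how much of `bb` has just been matched — but flip the accepting set: everything except the trap q2 accepts.
3 states suffice.
        a   b   c  
>* q0   q0  q1  q0 
 * q1   q0  q2  q0 
   q2   q2  q2  q2 
(> = start, * = accepting)

start=q0 accept=q0,q1 q0-a->q0 q0-b->q1 q0-c->q0 q1-a->q0 q1-b->q2 q1-c->q0 q2-a->q2 q2-b->q2 q2-c->q2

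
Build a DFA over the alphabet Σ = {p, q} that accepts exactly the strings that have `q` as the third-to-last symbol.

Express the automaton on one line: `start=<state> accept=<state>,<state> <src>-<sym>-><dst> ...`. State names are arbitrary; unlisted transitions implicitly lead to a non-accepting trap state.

start=A accept=L,M,N,O A-p->B A-q->C B-p->D B-q->E C-p->F C-q->G D-p->H D-q->I E-p->J E-q->K F-p->L F-q->M G-p->N G-q->O H-p->H H-q->I I-p->J I-q->K J-p->L J-q->M K-p->N K-q->O L-p->H L-q->I M-p->J M-q->K N-p->L N-q->M O-p->N O-q->O

Because acceptance depends on a position counted from the end, the machine has to buffer the most recent 3 symbols. Make each state the string of the last up-to-3 symbols read; on input `x` shift the window left and append `x`. Accept when the buffered window has length 3 and begins with `q`.
       p  q 
>  A   B  C 
   B   D  E 
   C   F  G 
   D   H  I 
   E   J  K 
   F   L  M 
   G   N  O 
   H   H  I 
   I   J  K 
   J   L  M 
   K   N  O 
 * L   H  I 
 * M   J  K 
 * N   L  M 
 * O   N  O 
(> = start, * = accepting)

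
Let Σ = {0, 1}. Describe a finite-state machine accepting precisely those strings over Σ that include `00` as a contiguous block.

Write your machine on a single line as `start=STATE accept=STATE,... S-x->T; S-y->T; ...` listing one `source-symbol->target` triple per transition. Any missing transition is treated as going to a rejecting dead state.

Track how much of `00` has been matched so far: state q0 is no progress, q2 is the absorbing accept state reached once `00` has occurred. Intermediate states record partial matches; on a mismatch, fall back to the longest reusable overlap.
With 3 states:
        0   1  
>  q0   q1  q0 
   q1   q2  q0 
 * q2   q2  q2 
(> = start, * = accepting)

start=q0; accept=q2; q0-0->q1; q0-1->q0; q1-0->q2; q1-1->q0; q2-0->q2; q2-1->q2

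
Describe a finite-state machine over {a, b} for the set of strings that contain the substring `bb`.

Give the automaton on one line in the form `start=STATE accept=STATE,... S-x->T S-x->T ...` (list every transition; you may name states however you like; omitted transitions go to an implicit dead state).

start=s0 accept=s2 s0-a->s0 s0-b->s1 s1-a->s0 s1-b->s2 s2-a->s2 s2-b->s2

Track how much of `bb` has been matched so far: state s0 is no progress, s2 is the absorbing accept state reached once `bb` has occurred. Intermediate states record partial matches; on a mismatch, fall back to the longest reusable overlap.
With 3 states:
        a   b  
>  s0   s0  s1 
   s1   s0  s2 
 * s2   s2  s2 
(> = start, * = accepting)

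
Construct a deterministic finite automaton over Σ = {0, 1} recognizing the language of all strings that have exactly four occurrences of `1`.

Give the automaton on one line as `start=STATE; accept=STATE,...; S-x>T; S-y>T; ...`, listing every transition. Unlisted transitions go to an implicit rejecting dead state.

start=s0; accept=s4; s0-0>s0; s0-1>s1; s1-0>s1; s1-1>s2; s2-0>s2; s2-1>s3; s3-0>s3; s3-1>s4; s4-0>s4; s4-1>s5; s5-0>s5; s5-1>s5

Only the number of `1`s matters, and only up to 5. Make a chain s0 → s1 → s2 → s3 → s4 → s5 advanced by each `1` (with s5 absorbing); every other symbol self-loops. The accepting set is {s4}.
6 states suffice.
        0   1  
>  s0   s0  s1 
   s1   s1  s2 
   s2   s2  s3 
   s3   s3  s4 
 * s4   s4  s5 
   s5   s5  s5 
(> = start, * = accepting)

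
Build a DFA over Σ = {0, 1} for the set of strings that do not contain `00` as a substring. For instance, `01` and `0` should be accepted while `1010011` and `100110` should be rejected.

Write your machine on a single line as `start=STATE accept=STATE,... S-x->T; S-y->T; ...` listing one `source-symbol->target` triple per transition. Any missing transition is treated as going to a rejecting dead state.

Track partial matches of the forbidden pattern `00`. State q2 is a dead state reached once `00` has occurred; every other state accepts. q0 means no part of `00` is currently matched.
        0   1  
>* q0   q1  q0 
 * q1   q2  q0 
   q2   q2  q2 
(> = start, * = accepting)

start=q0; accept=q0,q1; q0-0->q1; q0-1->q0; q1-0->q2; q1-1->q0; q2-0->q2; q2-1->q2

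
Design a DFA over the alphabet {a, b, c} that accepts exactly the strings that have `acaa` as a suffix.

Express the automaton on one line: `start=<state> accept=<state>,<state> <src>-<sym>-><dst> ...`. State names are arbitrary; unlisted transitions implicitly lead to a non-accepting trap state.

Remember how much of `acaa` the current input suffix matches. State q0 means no match yet; q1 means the last symbol is `a`; q2 means the last 2 symbols are `ac`; q3 means the last 3 symbols are `aca`; q4 means the last 4 symbols are `acaa`. Only q4 accepts. On a mismatch, fall back to the longest proper suffix that is still a prefix of `acaa`.
5 states suffice.
        a   b   c  
>  q0   q1  q0  q0 
   q1   q1  q0  q2 
   q2   q3  q0  q0 
   q3   q4  q0  q2 
 * q4   q1  q0  q2 
(> = start, * = accepting)

start=q0 accept=q4 q0-a->q1 q0-b->q0 q0-c->q0 q1-a->q1 q1-b->q0 q1-c->q2 q2-a->q3 q2-b->q0 q2-c->q0 q3-a->q4 q3-b->q0 q3-c->q2 q4-a->q1 q4-b->q0 q4-c->q2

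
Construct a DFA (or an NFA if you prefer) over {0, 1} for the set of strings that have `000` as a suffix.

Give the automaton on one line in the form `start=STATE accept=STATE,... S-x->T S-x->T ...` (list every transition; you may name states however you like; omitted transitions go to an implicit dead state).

Remember how much of `000` the current input suffix matches. State s0 means no match yet; s1 means the last symbol is `0`; s2 means the last 2 symbols are `00`; s3 means the last 3 symbols are `000`. Only s3 accepts. On a mismatch, fall back to the longest proper suffix that is still a prefix of `000`.
        0   1  
>  s0   s1  s0 
   s1   s2  s0 
   s2   s3  s0 
 * s3   s3  s0 
(> = start, * = accepting)

start=s0 accept=s3 s0-0->s1 s0-1->s0 s1-0->s2 s1-1->s0 s2-0->s3 s2-1->s0 s3-0->s3 s3-1->s0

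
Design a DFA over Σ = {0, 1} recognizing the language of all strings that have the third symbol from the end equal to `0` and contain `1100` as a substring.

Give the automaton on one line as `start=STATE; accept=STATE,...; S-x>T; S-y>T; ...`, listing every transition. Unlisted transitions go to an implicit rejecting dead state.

start=S0; accept=S5,S6,S7,S8; S0-0>S0; S0-1>S1; S1-0>S0; S1-1>S2; S2-0>S3; S2-1>S2; S3-0>S4; S3-1>S1; S4-0>S5; S4-1>S6; S5-0>S5; S5-1>S6; S6-0>S7; S6-1>S8; S7-0>S4; S7-1>S9; S8-0>S10; S8-1>S11; S9-0>S7; S9-1>S8; S10-0>S4; S10-1>S9; S11-0>S10; S11-1>S11

Run two small machines in parallel and take their product. The first has 15 states tracking the last 3 symbols read; the second has 5 states tracking whether and how much of `1100` has been seen. A product state is a pair (one from each), accepting exactly when both do. Equivalent product states are then merged.
          0    1  
>  S0     S0   S1 
   S1     S0   S2 
   S2     S3   S2 
   S3     S4   S1 
   S4     S5   S6 
 * S5     S5   S6 
 * S6     S7   S8 
 * S7     S4   S9 
 * S8    S10  S11 
   S9     S7   S8 
   S10    S4   S9 
   S11   S10  S11 
(> = start, * = accepting)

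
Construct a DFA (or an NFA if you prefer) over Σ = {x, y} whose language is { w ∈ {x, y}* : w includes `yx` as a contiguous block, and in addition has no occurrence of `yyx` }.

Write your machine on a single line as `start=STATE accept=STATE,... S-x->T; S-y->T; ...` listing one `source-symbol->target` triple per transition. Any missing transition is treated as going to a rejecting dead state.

start=S0; accept=S2,S4,S5; S0-x->S0; S0-y->S1; S1-x->S2; S1-y->S3; S2-x->S2; S2-y->S4; S3-x->S3; S3-y->S3; S4-x->S2; S4-y->S5; S5-x->S3; S5-y->S5

Build one automaton per condition and run them in lockstep. One (3 states) tracks whether and how much of `yx` has been seen; the other (4 states) tracks partial matches of the forbidden pattern `yyx`. Each combined state is a pair, one component from each; accept when both components accept. Equivalent product states are then merged.
        x   y  
>  S0   S0  S1 
   S1   S2  S3 
 * S2   S2  S4 
   S3   S3  S3 
 * S4   S2  S5 
 * S5   S3  S5 
(> = start, * = accepting)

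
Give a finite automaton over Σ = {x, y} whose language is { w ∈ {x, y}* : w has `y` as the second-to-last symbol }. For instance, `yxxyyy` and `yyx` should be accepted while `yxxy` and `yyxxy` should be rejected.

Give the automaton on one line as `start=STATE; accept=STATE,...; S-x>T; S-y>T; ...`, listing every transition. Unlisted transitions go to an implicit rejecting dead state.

start=A; accept=F,G; A-x>B; A-y>C; B-x>D; B-y>E; C-x>F; C-y>G; D-x>D; D-y>E; E-x>F; E-y>G; F-x>D; F-y>E; G-x>F; G-y>G

A DFA must remember the last 2 symbols (since which symbol is second-to-last isn't known until the input ends). Use one state per possible window of the last ≤2 symbols; accept from those whose window starts with `y`.
7 states suffice.
       x  y 
>  A   B  C 
   B   D  E 
   C   F  G 
   D   D  E 
   E   F  G 
 * F   D  E 
 * G   F  G 
(> = start, * = accepting)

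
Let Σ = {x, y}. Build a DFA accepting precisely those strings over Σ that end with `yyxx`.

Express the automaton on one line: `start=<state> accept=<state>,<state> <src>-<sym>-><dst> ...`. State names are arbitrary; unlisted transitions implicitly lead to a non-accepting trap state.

Remember how much of `yyxx` the current input suffix matches. State q0 means no match yet; q1 means the last symbol is `y`; q2 means the last 2 symbols are `yy`; q3 means the last 3 symbols are `yyx`; q4 means the last 4 symbols are `yyxx`. Only q4 accepts. On a mismatch, fall back to the longest proper suffix that is still a prefix of `yyxx`.
        x   y  
>  q0   q0  q1 
   q1   q0  q2 
   q2   q3  q2 
   q3   q4  q1 
 * q4   q0  q1 
(> = start, * = accepting)

start=q0 accept=q4 q0-x->q0 q0-y->q1 q1-x->q0 q1-y->q2 q2-x->q3 q2-y->q2 q3-x->q4 q3-y->q1 q4-x->q0 q4-y->q1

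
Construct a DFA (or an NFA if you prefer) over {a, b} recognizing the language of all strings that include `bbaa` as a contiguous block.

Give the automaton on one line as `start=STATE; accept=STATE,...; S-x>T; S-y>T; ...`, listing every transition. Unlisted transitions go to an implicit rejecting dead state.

start=s0; accept=s4; s0-a>s0; s0-b>s1; s1-a>s0; s1-b>s2; s2-a>s3; s2-b>s2; s3-a>s4; s3-b>s1; s4-a>s4; s4-b>s4

States s0..s3 record the length of the longest prefix of `bbaa` that matches the current input suffix. Reaching s4 means `bbaa` has been seen, and we stay there forever. Accept from s4.
5 states suffice.
        a   b  
>  s0   s0  s1 
   s1   s0  s2 
   s2   s3  s2 
   s3   s4  s1 
 * s4   s4  s4 
(> = start, * = accepting)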